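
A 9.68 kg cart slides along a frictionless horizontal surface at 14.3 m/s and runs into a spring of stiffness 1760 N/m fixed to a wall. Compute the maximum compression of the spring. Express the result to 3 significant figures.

x = 1.06 m

Conservation of energy between contact and max compression: ½mv² = ½kx²
x = v√(m/k) = 14.3 × √(9.68/1760) = 1.061 m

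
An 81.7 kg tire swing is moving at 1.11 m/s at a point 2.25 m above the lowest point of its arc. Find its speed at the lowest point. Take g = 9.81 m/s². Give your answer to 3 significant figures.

Energy conservation between the two points: ½mv₀² + mgh = ½mv²
v² = v₀² + 2gh = (1.11)² + 2(9.81)(2.25) = 45.377
v = √45.377 = 6.736 m/s

v = 6.74 m/s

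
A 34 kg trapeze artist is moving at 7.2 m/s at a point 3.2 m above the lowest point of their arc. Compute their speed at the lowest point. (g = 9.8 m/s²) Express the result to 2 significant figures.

Mechanical energy is conserved (no friction): ½mv₀² + mgh = ½mv²
v² = v₀² + 2gh = (7.2)² + 2(9.8)(3.2) = 114.56
v = √114.56 = 10.70 m/s

v = 11 m/s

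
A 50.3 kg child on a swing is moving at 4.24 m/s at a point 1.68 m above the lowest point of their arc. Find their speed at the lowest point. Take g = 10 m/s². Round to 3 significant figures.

By conservation of mechanical energy, ½mv₀² + mgh = ½mv²
v² = v₀² + 2gh = (4.24)² + 2(10)(1.68) = 51.578
v = √51.578 = 7.182 m/s

v = 7.18 m/s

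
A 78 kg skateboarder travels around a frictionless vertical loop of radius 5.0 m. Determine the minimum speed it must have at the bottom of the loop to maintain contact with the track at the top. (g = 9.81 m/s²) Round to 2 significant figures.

v = 16 m/s

At the top: mg = mv_top²/r ⇒ v_top² = gr = 49.05 m²/s²
Energy from bottom to top (height 2r): ½mv_bot² = ½mv_top² + mg(2r)
v_bot² = gr + 4gr = 5gr = 245.3
v_bot = √(5gr) = 15.66 m/s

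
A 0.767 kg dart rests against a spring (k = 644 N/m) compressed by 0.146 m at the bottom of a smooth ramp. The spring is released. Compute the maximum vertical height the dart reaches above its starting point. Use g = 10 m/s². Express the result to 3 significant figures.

At maximum height the dart is at rest, so ½kx² = mgh
h = kx²/(2mg) = (644)(0.146)²/(2 × 0.767 × 10) = 0.8949 m

h = 0.895 m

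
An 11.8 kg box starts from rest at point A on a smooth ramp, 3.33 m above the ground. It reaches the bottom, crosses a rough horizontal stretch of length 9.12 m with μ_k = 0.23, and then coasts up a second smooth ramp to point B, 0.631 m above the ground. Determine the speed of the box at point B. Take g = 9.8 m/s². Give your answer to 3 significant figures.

v = 3.43 m/s

Energy at A: mgh₁ = (11.8)(9.8)(3.33) = 385.08 J
Friction loss: W_f = μ_k mg d = 242.6 J
At B: ½mv² + mgh₂ = mgh₁ − W_f
½mv² = 385.08 − 242.6 − 72.969 = 69.546 J
v = √(2 × 69.546/11.8) = 3.433 m/s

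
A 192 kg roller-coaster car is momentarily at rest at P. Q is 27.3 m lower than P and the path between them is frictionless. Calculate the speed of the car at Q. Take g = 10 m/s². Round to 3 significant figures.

Mechanical energy is conserved (no friction): mgh = ½mv²
The mass cancels from both sides.
v = √(2gh) = √(2 × 10 × 27.3) = √546.00 = 23.37 m/s

v = 23.4 m/s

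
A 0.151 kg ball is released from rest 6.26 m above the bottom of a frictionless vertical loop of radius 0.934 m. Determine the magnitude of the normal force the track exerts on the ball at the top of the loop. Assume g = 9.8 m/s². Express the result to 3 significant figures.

N = 12.4 N

Energy from release to top (height 2r): mgh = ½mv_top² + mg(2r)
v_top² = 2g(h − 2r) = 2(9.8)(6.26 − 1.868) = 86.083 m²/s²
At the top, both N and weight point toward the centre: N + mg = mv_top²/r
N = m(v_top²/r − g) = 0.151(86.083/0.934 − 9.8) = 12.44 N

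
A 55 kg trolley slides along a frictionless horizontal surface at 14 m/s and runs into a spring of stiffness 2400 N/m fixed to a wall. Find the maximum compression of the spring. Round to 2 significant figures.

x = 2.1 m

At max compression the trolley is momentarily at rest: ½mv² = ½kx²
x = v√(m/k) = 14 × √(55/2400) = 2.119 m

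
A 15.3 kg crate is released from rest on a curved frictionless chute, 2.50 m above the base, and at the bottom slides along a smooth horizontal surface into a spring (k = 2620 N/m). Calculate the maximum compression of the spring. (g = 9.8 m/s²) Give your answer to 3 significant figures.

Energy conservation (no friction) from release to max compression: mgh = ½kx²
x = √(2mgh/k) = √(2 × 15.3 × 9.8 × 2.50 / 2620) = 0.5349 m

x = 0.535 m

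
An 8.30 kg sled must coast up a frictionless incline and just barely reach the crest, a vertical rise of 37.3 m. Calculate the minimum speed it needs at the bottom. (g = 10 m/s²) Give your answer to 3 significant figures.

v = 27.3 m/s

At the top it is momentarily at rest, so all KE converts to PE: ½mv² = mgh
v = √(2gh) = √(2 × 10 × 37.3) = 27.31 m/s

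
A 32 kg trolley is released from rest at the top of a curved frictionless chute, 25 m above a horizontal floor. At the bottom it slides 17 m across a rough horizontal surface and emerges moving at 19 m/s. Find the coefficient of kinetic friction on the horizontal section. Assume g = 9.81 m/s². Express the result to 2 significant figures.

Energy bookkeeping (friction removes W_f = μ_k N d):
mgh = ½mv² + μ_k m g d
mgh = 7848.0 J; ½mv² = 5776.0 J
W_f = 7848.0 − 5776.0 = 2072 J
μ_k = W_f/(mg·d) = 2072/(313.9 × 17) = 0.3883

μ_k = 0.39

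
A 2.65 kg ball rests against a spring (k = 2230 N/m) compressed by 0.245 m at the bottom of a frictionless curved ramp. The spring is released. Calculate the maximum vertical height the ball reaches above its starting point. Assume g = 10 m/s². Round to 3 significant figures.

h = 2.53 m

At maximum height the ball is at rest, so ½kx² = mgh
h = kx²/(2mg) = (2230)(0.245)²/(2 × 2.65 × 10) = 2.526 m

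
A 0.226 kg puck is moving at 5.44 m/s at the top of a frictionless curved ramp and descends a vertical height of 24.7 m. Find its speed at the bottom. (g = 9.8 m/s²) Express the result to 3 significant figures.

v = 22.7 m/s

By conservation of mechanical energy, ½mv₀² + mgh = ½mv²
The mass cancels from both sides.
v² = v₀² + 2gh = (5.44)² + 2(9.8)(24.7) = 513.71
v = √513.71 = 22.67 m/s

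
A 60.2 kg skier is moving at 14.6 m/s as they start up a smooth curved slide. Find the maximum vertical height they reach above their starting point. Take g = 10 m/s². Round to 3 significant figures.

By energy conservation, ½mv² = mgh
h = v²/(2g) = 14.6²/(2 × 10) = 10.66 m

h = 10.7 m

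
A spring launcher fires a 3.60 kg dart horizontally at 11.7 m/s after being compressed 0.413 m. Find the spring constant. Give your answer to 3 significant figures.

k = 2890 N/m

Energy stored in the spring equals the launch KE: ½kx² = ½mv²
k = mv²/x² = (3.60)(11.7)²/(0.413)² = 2889 N/m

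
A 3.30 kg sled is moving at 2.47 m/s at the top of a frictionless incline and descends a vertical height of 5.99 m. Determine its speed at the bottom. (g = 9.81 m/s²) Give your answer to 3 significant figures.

Equating total energy at the two states: ½mv₀² + mgh = ½mv²
The mass cancels from both sides.
v² = v₀² + 2gh = (2.47)² + 2(9.81)(5.99) = 123.62
v = √123.62 = 11.12 m/s

v = 11.1 m/s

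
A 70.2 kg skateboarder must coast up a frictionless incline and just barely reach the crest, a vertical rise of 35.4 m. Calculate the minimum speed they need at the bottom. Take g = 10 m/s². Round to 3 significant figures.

v = 26.6 m/s

At the top they are momentarily at rest, so all KE converts to PE: ½mv² = mgh
v = √(2gh) = √(2 × 10 × 35.4) = 26.61 m/s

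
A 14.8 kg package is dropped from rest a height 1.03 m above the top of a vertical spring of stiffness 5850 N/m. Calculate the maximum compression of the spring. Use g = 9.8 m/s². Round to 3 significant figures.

Let x be the compression. The total drop is H + x, and the package is instantaneously at rest at max compression, so energy conservation gives:
mg(H + x) = ½kx²
½(5850)x² − (14.8)(9.8)x − (14.8)(9.8)(1.03) = 0
2925x² − 145.0x − 149.4 = 0
x = [145.0 + √(21037 + 1.7479e+06)]/(2 × 2925) = 0.2521 m

x = 0.252 m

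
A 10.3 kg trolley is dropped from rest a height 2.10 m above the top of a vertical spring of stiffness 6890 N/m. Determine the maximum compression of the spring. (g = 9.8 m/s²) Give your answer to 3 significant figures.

x = 0.263 m

Let x be the compression. The total drop is H + x, and the trolley is instantaneously at rest at max compression, so energy conservation gives:
mg(H + x) = ½kx²
½(6890)x² − (10.3)(9.8)x − (10.3)(9.8)(2.10) = 0
3445x² − 100.9x − 212.0 = 0
x = [100.9 + √(10189 + 2.9210e+06)]/(2 × 3445) = 0.2631 m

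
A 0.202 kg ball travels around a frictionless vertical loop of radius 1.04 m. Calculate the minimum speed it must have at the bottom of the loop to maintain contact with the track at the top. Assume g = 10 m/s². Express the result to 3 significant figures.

At the top: mg = mv_top²/r ⇒ v_top² = gr = 10.40 m²/s²
Energy from bottom to top (height 2r): ½mv_bot² = ½mv_top² + mg(2r)
v_bot² = gr + 4gr = 5gr = 52.00
v_bot = √(5gr) = 7.211 m/s

v = 7.21 m/s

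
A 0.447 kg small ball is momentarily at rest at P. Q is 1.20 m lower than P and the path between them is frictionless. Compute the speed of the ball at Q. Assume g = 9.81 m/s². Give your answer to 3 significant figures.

v = 4.85 m/s

By conservation of mechanical energy, mgh = ½mv²
v = √(2gh) = √(2 × 9.81 × 1.20) = √23.544 = 4.852 m/s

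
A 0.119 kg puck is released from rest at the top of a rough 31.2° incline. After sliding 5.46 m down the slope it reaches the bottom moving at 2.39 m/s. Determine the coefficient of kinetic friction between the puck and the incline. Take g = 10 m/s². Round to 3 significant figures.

mgh = ½mv² + μ_k (mg cosθ) L, with h = L sinθ
mgL sinθ = 3.3658 J; ½mv² = 0.33987 J
W_f = 3.3658 − 0.33987 = 3.026 J
μ_k = W_f/(mg cosθ · L) = 3.026/(1.018 × 5.46) = 0.5445

μ_k = 0.544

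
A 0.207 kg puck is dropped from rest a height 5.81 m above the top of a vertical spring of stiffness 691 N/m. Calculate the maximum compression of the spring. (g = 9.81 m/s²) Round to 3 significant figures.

Let x be the compression. The total drop is H + x, and the puck is instantaneously at rest at max compression, so energy conservation gives:
mg(H + x) = ½kx²
½(691)x² − (0.207)(9.81)x − (0.207)(9.81)(5.81) = 0
345.5x² − 2.031x − 11.80 = 0
x = [2.031 + √(4.124 + 16305)]/(2 × 345.5) = 0.1878 m

x = 0.188 m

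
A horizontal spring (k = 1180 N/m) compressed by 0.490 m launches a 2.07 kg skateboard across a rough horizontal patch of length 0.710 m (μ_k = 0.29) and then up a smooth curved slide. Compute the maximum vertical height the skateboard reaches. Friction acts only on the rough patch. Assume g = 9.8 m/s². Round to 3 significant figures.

Spring energy: E₀ = ½kx² = ½(1180)(0.490)² = 141.66 J
Friction: W_f = μ_k mg d = (0.29)(2.07)(9.8)(0.710) = 4.177 J
Energy at base of ramp: E = 141.66 − 4.177 = 137.48 J
At max height all remaining energy is PE: mgh = E ⇒ h = E/(mg) = 137.48/(2.07 × 9.8) = 6.777 m

h = 6.78 m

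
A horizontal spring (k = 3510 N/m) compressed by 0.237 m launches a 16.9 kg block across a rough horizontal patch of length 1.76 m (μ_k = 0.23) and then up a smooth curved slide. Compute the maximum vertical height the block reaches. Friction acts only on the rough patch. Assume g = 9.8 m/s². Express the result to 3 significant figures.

h = 0.190 m

Spring energy: E₀ = ½kx² = ½(3510)(0.237)² = 98.577 J
Friction: W_f = μ_k mg d = (0.23)(16.9)(9.8)(1.76) = 67.04 J
Energy at base of ramp: E = 98.577 − 67.04 = 31.534 J
At max height all remaining energy is PE: mgh = E ⇒ h = E/(mg) = 31.534/(16.9 × 9.8) = 0.1904 m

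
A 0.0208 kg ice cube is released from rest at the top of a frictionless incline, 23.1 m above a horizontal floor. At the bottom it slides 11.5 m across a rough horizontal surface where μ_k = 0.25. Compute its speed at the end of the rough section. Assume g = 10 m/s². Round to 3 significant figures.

v = 20.1 m/s

Energy bookkeeping (friction removes W_f = μ_k N d):
mgh = ½mv² + μ_k m g d
W_f = μ_k mg d = (0.25)(0.0208)(10)(11.5) = 0.5980 J
½mv² = mgh − W_f = 4.8048 − 0.5980 = 4.2068 J
v = √(2 × 4.2068/0.0208) = 20.11 m/s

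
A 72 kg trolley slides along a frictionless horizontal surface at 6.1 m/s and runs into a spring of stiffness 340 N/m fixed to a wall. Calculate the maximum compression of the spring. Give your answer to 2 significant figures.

x = 2.8 m

At max compression the trolley is momentarily at rest: ½mv² = ½kx²
x = v√(m/k) = 6.1 × √(72/340) = 2.807 m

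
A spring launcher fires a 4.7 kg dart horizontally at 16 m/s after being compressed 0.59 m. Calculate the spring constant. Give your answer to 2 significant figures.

Spring PE at full compression equals KE at release: ½kx² = ½mv²
k = mv²/x² = (4.7)(16)²/(0.59)² = 3456 N/m

k = 3500 N/m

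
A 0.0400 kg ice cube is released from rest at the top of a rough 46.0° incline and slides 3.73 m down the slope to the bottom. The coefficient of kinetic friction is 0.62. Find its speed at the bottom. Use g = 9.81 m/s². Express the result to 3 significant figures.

v = 4.60 m/s

Work–energy: mg(L sinθ) − μ_k(mg cosθ)L = ½mv²
mgh = mgL sinθ = (0.0400)(9.81)(3.73)sin46.0° = 1.0529 J
W_f = μ_k mg cosθ · L = (0.62)(0.0400)(9.81)cos46.0°·3.73 = 0.6304 J
½mv² = 1.0529 − 0.6304 = 0.42249 J
v = √(2 × 0.42249/0.0400) = 4.596 m/s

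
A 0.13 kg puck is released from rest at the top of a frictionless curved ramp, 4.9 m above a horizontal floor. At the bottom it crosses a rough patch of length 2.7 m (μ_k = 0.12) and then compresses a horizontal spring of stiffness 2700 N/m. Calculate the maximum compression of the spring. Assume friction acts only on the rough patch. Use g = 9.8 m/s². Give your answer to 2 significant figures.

Initial energy: E₁ = mgh = (0.13)(9.8)(4.9) = 6.2426 J
Friction removes W_f = μ_k mg d = (0.12)(0.13)(9.8)(2.7) = 0.4128 J
Energy reaching the spring: E = 6.2426 − 0.4128 = 5.8298 J
At max compression ½kx² = E ⇒ x = √(2E/k) = √(2 × 5.8298/2700) = 0.06571 m

x = 0.066 m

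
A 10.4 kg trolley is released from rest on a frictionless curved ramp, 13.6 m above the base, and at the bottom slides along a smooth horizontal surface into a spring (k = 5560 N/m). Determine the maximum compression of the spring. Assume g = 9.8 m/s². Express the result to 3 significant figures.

x = 0.706 m

Energy conservation (no friction) from release to max compression: mgh = ½kx²
x = √(2mgh/k) = √(2 × 10.4 × 9.8 × 13.6 / 5560) = 0.7061 m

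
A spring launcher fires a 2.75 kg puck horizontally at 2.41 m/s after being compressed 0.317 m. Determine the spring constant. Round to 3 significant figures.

k = 159 N/m

Energy stored in the spring equals the launch KE: ½kx² = ½mv²
k = mv²/x² = (2.75)(2.41)²/(0.317)² = 158.9 N/m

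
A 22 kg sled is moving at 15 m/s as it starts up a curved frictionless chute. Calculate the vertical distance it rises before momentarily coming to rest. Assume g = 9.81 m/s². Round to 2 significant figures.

h = 11 m

Setting KE at the bottom equal to PE gained: ½mv² = mgh
h = v²/(2g) = 15²/(2 × 9.81) = 11.47 m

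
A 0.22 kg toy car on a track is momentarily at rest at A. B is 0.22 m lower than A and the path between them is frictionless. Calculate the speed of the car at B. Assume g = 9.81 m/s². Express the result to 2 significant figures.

Energy conservation between the two points: mgh = ½mv²
v = √(2gh) = √(2 × 9.81 × 0.22) = √4.3164 = 2.078 m/s

v = 2.1 m/s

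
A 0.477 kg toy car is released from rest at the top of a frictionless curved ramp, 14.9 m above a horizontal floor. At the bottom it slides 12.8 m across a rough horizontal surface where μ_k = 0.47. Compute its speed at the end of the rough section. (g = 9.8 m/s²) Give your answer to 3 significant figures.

v = 13.2 m/s

Applying the work–energy principle:
mgh = ½mv² + μ_k m g d
W_f = μ_k mg d = (0.47)(0.477)(9.8)(12.8) = 28.12 J
½mv² = mgh − W_f = 69.652 − 28.12 = 41.529 J
v = √(2 × 41.529/0.477) = 13.20 m/s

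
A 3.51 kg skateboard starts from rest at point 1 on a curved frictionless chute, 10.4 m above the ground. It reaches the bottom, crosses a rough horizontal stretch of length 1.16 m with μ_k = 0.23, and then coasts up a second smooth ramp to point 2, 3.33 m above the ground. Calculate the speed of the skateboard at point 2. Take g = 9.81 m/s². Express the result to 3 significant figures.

v = 11.6 m/s

Energy at 1: mgh₁ = (3.51)(9.81)(10.4) = 358.10 J
Friction loss: W_f = μ_k mg d = 9.187 J
At 2: ½mv² + mgh₂ = mgh₁ − W_f
½mv² = 358.10 − 9.187 − 114.66 = 234.26 J
v = √(2 × 234.26/3.51) = 11.55 m/s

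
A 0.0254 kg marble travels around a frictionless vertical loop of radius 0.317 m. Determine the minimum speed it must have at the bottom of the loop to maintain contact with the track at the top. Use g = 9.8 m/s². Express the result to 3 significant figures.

v = 3.94 m/s

At the top: mg = mv_top²/r ⇒ v_top² = gr = 3.107 m²/s²
Energy from bottom to top (height 2r): ½mv_bot² = ½mv_top² + mg(2r)
v_bot² = gr + 4gr = 5gr = 15.53
v_bot = √(5gr) = 3.941 m/s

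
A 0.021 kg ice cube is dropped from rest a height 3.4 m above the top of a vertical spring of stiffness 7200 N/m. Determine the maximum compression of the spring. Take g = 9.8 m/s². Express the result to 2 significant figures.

x = 0.014 m

Measuring PE from the top of the relaxed spring, at max compression the cube has dropped H + x with zero KE, so:
mg(H + x) = ½kx²
½(7200)x² − (0.021)(9.8)x − (0.021)(9.8)(3.4) = 0
3600x² − 0.2058x − 0.6997 = 0
x = [0.2058 + √(0.04235 + 10076)]/(2 × 3600) = 0.01397 m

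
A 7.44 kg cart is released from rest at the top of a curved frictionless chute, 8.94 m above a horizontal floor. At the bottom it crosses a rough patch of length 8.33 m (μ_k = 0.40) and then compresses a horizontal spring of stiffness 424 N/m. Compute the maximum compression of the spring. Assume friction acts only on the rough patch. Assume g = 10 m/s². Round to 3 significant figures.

Initial energy: E₁ = mgh = (7.44)(10)(8.94) = 665.14 J
Friction removes W_f = μ_k mg d = (0.40)(7.44)(10)(8.33) = 247.9 J
Energy reaching the spring: E = 665.14 − 247.9 = 417.24 J
At max compression ½kx² = E ⇒ x = √(2E/k) = √(2 × 417.24/424) = 1.403 m

x = 1.40 m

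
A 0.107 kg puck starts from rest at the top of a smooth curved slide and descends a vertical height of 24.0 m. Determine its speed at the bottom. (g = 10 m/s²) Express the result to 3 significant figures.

v = 21.9 m/s

By conservation of mechanical energy, mgh = ½mv²
v = √(2gh) = √(2 × 10 × 24.0) = √480.00 = 21.91 m/s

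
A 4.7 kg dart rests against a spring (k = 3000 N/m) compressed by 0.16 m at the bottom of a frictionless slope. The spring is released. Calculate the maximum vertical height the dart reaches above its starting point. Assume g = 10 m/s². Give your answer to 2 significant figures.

At maximum height the dart is at rest, so ½kx² = mgh
h = kx²/(2mg) = (3000)(0.16)²/(2 × 4.7 × 10) = 0.8170 m

h = 0.82 m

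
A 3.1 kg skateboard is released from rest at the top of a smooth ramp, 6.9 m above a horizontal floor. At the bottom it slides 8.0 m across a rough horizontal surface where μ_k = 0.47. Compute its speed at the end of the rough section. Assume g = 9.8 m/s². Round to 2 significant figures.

Energy bookkeeping (friction removes W_f = μ_k N d):
mgh = ½mv² + μ_k m g d
W_f = μ_k mg d = (0.47)(3.1)(9.8)(8.0) = 114.2 J
½mv² = mgh − W_f = 209.62 − 114.2 = 95.393 J
v = √(2 × 95.393/3.1) = 7.845 m/s

v = 7.8 m/s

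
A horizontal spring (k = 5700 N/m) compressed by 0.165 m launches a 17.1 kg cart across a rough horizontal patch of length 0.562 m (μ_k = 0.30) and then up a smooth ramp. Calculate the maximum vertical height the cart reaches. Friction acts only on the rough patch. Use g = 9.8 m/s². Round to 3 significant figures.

h = 0.294 m

Spring energy: E₀ = ½kx² = ½(5700)(0.165)² = 77.591 J
Friction: W_f = μ_k mg d = (0.30)(17.1)(9.8)(0.562) = 28.25 J
Energy at base of ramp: E = 77.591 − 28.25 = 49.337 J
At max height all remaining energy is PE: mgh = E ⇒ h = E/(mg) = 49.337/(17.1 × 9.8) = 0.2944 m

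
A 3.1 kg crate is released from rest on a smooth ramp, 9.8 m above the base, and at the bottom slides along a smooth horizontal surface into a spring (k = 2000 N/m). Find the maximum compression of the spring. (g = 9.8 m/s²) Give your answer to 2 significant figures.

Gravitational PE at the top equals spring PE at max compression: mgh = ½kx²
x = √(2mgh/k) = √(2 × 3.1 × 9.8 × 9.8 / 2000) = 0.5456 m

x = 0.55 m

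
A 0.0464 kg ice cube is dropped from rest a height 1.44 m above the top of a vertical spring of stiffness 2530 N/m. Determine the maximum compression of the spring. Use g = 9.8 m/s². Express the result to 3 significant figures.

x = 0.0229 m

Take the reference level at the top of the uncompressed spring. At max compression the cube has fallen H + x and is momentarily at rest:
mg(H + x) = ½kx²
½(2530)x² − (0.0464)(9.8)x − (0.0464)(9.8)(1.44) = 0
1265x² − 0.4547x − 0.6548 = 0
x = [0.4547 + √(0.2068 + 3313.3)]/(2 × 1265) = 0.02293 m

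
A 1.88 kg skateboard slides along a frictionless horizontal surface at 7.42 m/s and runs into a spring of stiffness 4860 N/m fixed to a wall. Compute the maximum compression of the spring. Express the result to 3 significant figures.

All KE is stored as spring PE at maximum compression: ½mv² = ½kx²
x = v√(m/k) = 7.42 × √(1.88/4860) = 0.1459 m

x = 0.146 m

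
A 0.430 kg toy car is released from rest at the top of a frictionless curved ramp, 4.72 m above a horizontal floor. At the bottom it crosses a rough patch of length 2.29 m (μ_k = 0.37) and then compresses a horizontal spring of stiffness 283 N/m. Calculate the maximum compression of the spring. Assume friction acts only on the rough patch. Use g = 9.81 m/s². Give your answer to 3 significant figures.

x = 0.340 m

Initial energy: E₁ = mgh = (0.430)(9.81)(4.72) = 19.910 J
Friction removes W_f = μ_k mg d = (0.37)(0.430)(9.81)(2.29) = 3.574 J
Energy reaching the spring: E = 19.910 − 3.574 = 16.336 J
At max compression ½kx² = E ⇒ x = √(2E/k) = √(2 × 16.336/283) = 0.3398 m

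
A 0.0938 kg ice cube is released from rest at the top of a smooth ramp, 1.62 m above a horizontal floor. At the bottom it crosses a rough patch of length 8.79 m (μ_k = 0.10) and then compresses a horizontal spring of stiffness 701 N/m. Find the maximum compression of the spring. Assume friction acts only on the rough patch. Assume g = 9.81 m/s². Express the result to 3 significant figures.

Initial energy: E₁ = mgh = (0.0938)(9.81)(1.62) = 1.4907 J
Friction removes W_f = μ_k mg d = (0.10)(0.0938)(9.81)(8.79) = 0.8088 J
Energy reaching the spring: E = 1.4907 − 0.8088 = 0.68185 J
At max compression ½kx² = E ⇒ x = √(2E/k) = √(2 × 0.68185/701) = 0.04411 m

x = 0.0441 m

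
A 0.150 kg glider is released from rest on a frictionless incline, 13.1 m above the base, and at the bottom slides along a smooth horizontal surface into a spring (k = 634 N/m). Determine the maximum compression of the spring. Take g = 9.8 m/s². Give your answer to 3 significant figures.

At max compression the glider is momentarily at rest: mgh = ½kx²
x = √(2mgh/k) = √(2 × 0.150 × 9.8 × 13.1 / 634) = 0.2465 m

x = 0.246 m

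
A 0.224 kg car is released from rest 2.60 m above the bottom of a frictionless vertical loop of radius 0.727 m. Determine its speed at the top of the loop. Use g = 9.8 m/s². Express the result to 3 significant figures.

v = 4.74 m/s

Energy conservation: mgh = ½mv_top² + mg(2r)
v_top² = 2g(h − 2r) = 2(9.8)(2.60 − 1.454) = 22.46
v_top = 4.739 m/s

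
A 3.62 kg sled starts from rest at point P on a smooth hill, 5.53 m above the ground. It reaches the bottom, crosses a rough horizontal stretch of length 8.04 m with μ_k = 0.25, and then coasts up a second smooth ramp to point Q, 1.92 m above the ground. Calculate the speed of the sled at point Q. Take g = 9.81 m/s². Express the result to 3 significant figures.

Energy at P: mgh₁ = (3.62)(9.81)(5.53) = 196.38 J
Friction loss: W_f = μ_k mg d = 71.38 J
At Q: ½mv² + mgh₂ = mgh₁ − W_f
½mv² = 196.38 − 71.38 − 68.183 = 56.820 J
v = √(2 × 56.820/3.62) = 5.603 m/s

v = 5.60 m/s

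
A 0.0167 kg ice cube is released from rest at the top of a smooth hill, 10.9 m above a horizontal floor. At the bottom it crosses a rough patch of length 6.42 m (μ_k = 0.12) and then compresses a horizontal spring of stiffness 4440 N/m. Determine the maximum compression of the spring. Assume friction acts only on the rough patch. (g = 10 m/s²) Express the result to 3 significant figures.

Initial energy: E₁ = mgh = (0.0167)(10)(10.9) = 1.8203 J
Friction removes W_f = μ_k mg d = (0.12)(0.0167)(10)(6.42) = 0.1287 J
Energy reaching the spring: E = 1.8203 − 0.1287 = 1.6916 J
At max compression ½kx² = E ⇒ x = √(2E/k) = √(2 × 1.6916/4440) = 0.02760 m

x = 0.0276 m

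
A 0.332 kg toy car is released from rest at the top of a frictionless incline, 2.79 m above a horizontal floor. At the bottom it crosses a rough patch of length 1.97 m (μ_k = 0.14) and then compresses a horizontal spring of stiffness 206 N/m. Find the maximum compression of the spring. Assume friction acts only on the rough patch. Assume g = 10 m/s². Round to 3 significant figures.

Initial energy: E₁ = mgh = (0.332)(10)(2.79) = 9.2628 J
Friction removes W_f = μ_k mg d = (0.14)(0.332)(10)(1.97) = 0.9157 J
Energy reaching the spring: E = 9.2628 − 0.9157 = 8.3471 J
At max compression ½kx² = E ⇒ x = √(2E/k) = √(2 × 8.3471/206) = 0.2847 m

x = 0.285 m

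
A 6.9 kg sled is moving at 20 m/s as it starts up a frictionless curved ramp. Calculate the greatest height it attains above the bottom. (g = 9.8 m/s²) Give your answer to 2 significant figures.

By energy conservation, ½mv² = mgh
h = v²/(2g) = 20²/(2 × 9.8) = 20.41 m

h = 20 m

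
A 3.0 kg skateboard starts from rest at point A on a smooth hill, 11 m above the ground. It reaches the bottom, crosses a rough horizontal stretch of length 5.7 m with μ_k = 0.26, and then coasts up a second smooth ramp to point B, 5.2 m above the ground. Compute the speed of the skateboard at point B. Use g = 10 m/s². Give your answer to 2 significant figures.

v = 9.3 m/s

Energy at A: mgh₁ = (3.0)(10)(11) = 330.00 J
Friction loss: W_f = μ_k mg d = 44.46 J
At B: ½mv² + mgh₂ = mgh₁ − W_f
½mv² = 330.00 − 44.46 − 156.00 = 129.54 J
v = √(2 × 129.54/3.0) = 9.293 m/s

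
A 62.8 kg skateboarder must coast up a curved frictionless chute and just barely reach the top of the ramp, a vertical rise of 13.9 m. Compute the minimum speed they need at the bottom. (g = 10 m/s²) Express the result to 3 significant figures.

At the top they are momentarily at rest, so all KE converts to PE: ½mv² = mgh
v = √(2gh) = √(2 × 10 × 13.9) = 16.67 m/s

v = 16.7 m/s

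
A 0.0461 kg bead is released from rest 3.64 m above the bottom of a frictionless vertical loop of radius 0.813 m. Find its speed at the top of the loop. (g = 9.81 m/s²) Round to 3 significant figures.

Energy conservation: mgh = ½mv_top² + mg(2r)
v_top² = 2g(h − 2r) = 2(9.81)(3.64 − 1.626) = 39.51
v_top = 6.286 m/s

v = 6.29 m/s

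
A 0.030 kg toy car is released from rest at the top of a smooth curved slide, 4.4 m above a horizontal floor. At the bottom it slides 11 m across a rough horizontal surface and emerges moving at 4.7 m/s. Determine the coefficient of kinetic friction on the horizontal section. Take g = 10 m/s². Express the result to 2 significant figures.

Energy at the top = energy at the end + work done against friction:
mgh = ½mv² + μ_k m g d
mgh = 1.3200 J; ½mv² = 0.33135 J
W_f = 1.3200 − 0.33135 = 0.9887 J
μ_k = W_f/(mg·d) = 0.9887/(0.3000 × 11) = 0.2996

μ_k = 0.30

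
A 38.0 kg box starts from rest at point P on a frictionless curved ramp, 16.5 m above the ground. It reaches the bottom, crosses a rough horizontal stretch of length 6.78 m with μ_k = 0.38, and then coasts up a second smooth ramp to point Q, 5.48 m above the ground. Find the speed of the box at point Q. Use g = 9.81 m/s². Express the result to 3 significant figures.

Energy at P: mgh₁ = (38.0)(9.81)(16.5) = 6150.9 J
Friction loss: W_f = μ_k mg d = 960.4 J
At Q: ½mv² + mgh₂ = mgh₁ − W_f
½mv² = 6150.9 − 960.4 − 2042.8 = 3147.6 J
v = √(2 × 3147.6/38.0) = 12.87 m/s

v = 12.9 m/s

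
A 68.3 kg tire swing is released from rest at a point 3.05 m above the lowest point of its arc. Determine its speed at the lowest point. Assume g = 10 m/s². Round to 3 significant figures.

v = 7.81 m/s

Mechanical energy is conserved (no friction): mgh = ½mv²
The mass cancels from both sides.
v = √(2gh) = √(2 × 10 × 3.05) = √61.000 = 7.810 m/s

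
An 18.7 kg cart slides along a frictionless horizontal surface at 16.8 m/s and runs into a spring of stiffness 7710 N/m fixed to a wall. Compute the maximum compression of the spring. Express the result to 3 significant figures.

x = 0.827 m

Conservation of energy between contact and max compression: ½mv² = ½kx²
x = v√(m/k) = 16.8 × √(18.7/7710) = 0.8274 m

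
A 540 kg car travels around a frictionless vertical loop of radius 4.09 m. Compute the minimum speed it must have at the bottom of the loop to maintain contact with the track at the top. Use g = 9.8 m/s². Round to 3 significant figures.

v = 14.2 m/s

At the top: mg = mv_top²/r ⇒ v_top² = gr = 40.08 m²/s²
Energy from bottom to top (height 2r): ½mv_bot² = ½mv_top² + mg(2r)
v_bot² = gr + 4gr = 5gr = 200.4
v_bot = √(5gr) = 14.16 m/s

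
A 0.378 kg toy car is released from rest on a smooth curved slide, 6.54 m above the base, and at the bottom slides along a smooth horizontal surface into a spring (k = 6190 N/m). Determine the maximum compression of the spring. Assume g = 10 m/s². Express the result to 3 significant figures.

x = 0.0894 m

Energy conservation (no friction) from release to max compression: mgh = ½kx²
x = √(2mgh/k) = √(2 × 0.378 × 10 × 6.54 / 6190) = 0.08937 m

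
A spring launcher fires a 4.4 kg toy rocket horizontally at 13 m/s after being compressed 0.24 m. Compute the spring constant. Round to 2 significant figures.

Spring PE at full compression equals KE at release: ½kx² = ½mv²
k = mv²/x² = (4.4)(13)²/(0.24)² = 12910 N/m

k = 13000 N/m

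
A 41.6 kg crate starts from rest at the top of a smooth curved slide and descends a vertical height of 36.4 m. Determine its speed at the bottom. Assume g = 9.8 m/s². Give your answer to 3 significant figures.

v = 26.7 m/s

Mechanical energy is conserved (no friction): mgh = ½mv²
v = √(2gh) = √(2 × 9.8 × 36.4) = √713.44 = 26.71 m/s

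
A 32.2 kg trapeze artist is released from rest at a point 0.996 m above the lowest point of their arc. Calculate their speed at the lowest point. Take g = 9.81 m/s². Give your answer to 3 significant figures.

v = 4.42 m/s

By conservation of mechanical energy, mgh = ½mv²
v = √(2gh) = √(2 × 9.81 × 0.996) = √19.542 = 4.421 m/s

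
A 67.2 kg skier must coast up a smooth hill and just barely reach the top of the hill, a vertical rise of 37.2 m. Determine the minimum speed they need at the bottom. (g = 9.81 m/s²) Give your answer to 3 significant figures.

v = 27.0 m/s

At the top they are momentarily at rest, so all KE converts to PE: ½mv² = mgh
v = √(2gh) = √(2 × 9.81 × 37.2) = 27.02 m/s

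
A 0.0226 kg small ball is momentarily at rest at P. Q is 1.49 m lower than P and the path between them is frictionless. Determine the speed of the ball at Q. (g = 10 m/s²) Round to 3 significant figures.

Equating total energy at the two states: mgh = ½mv²
The mass cancels from both sides.
v = √(2gh) = √(2 × 10 × 1.49) = √29.800 = 5.459 m/s

v = 5.46 m/s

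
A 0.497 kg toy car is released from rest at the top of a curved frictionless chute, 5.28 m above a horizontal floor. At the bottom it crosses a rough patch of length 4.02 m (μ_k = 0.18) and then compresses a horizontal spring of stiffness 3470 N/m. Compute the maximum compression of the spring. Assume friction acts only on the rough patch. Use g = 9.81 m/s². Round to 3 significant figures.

x = 0.113 m

Initial energy: E₁ = mgh = (0.497)(9.81)(5.28) = 25.743 J
Friction removes W_f = μ_k mg d = (0.18)(0.497)(9.81)(4.02) = 3.528 J
Energy reaching the spring: E = 25.743 − 3.528 = 22.215 J
At max compression ½kx² = E ⇒ x = √(2E/k) = √(2 × 22.215/3470) = 0.1132 m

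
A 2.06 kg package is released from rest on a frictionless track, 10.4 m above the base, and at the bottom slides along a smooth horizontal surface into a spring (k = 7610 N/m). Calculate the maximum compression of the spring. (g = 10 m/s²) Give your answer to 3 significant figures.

At max compression the package is momentarily at rest: mgh = ½kx²
x = √(2mgh/k) = √(2 × 2.06 × 10 × 10.4 / 7610) = 0.2373 m

x = 0.237 m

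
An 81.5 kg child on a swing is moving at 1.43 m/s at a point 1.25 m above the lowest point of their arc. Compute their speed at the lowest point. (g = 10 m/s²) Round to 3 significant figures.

v = 5.20 m/s

By conservation of mechanical energy, ½mv₀² + mgh = ½mv²
The mass cancels from both sides.
v² = v₀² + 2gh = (1.43)² + 2(10)(1.25) = 27.045
v = √27.045 = 5.200 m/s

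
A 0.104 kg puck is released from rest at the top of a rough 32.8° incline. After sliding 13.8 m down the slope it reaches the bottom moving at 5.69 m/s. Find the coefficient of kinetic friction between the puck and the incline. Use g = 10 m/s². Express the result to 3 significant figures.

μ_k = 0.505

The energy dissipated by friction is the PE lost minus the KE gained:
mgL sinθ = 7.7746 J; ½mv² = 1.6836 J
W_f = 7.7746 − 1.6836 = 6.091 J
μ_k = W_f/(mg cosθ · L) = 6.091/(0.8742 × 13.8) = 0.5049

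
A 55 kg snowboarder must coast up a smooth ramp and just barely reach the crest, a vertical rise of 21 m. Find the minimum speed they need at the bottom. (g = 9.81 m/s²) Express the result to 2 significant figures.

v = 20 m/s

At the top they are momentarily at rest, so all KE converts to PE: ½mv² = mgh
v = √(2gh) = √(2 × 9.81 × 21) = 20.30 m/s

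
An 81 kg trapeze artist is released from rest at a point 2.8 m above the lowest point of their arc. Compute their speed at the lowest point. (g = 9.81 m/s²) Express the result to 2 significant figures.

Mechanical energy is conserved (no friction): mgh = ½mv²
v = √(2gh) = √(2 × 9.81 × 2.8) = √54.936 = 7.412 m/s

v = 7.4 m/s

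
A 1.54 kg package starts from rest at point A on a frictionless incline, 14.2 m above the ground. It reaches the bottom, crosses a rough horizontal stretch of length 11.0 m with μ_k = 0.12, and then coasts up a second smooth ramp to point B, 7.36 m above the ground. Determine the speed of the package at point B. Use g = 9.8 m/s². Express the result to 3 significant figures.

v = 10.4 m/s

Energy at A: mgh₁ = (1.54)(9.8)(14.2) = 214.31 J
Friction loss: W_f = μ_k mg d = 19.92 J
At B: ½mv² + mgh₂ = mgh₁ − W_f
½mv² = 214.31 − 19.92 − 111.08 = 83.308 J
v = √(2 × 83.308/1.54) = 10.40 m/s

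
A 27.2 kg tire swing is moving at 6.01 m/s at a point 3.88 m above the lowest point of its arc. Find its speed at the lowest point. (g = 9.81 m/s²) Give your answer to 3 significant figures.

v = 10.6 m/s

By conservation of mechanical energy, ½mv₀² + mgh = ½mv²
v² = v₀² + 2gh = (6.01)² + 2(9.81)(3.88) = 112.25
v = √112.25 = 10.59 m/s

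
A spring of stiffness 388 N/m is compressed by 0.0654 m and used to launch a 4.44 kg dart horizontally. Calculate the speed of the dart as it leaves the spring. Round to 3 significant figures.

v = 0.611 m/s

Conservation of energy: ½kx² = ½mv²
v = x√(k/m) = 0.0654 × √(388/4.44) = 0.6114 m/s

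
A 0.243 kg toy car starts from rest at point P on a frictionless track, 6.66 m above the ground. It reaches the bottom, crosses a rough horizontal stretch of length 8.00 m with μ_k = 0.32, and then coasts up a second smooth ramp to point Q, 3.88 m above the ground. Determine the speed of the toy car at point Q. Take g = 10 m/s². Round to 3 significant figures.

Energy at P: mgh₁ = (0.243)(10)(6.66) = 16.184 J
Friction loss: W_f = μ_k mg d = 6.221 J
At Q: ½mv² + mgh₂ = mgh₁ − W_f
½mv² = 16.184 − 6.221 − 9.4284 = 0.53460 J
v = √(2 × 0.53460/0.243) = 2.098 m/s

v = 2.10 m/s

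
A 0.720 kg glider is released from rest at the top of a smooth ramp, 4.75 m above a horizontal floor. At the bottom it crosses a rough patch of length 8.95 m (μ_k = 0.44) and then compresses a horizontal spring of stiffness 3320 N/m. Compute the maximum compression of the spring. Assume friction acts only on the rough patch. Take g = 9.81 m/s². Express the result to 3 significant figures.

Initial energy: E₁ = mgh = (0.720)(9.81)(4.75) = 33.550 J
Friction removes W_f = μ_k mg d = (0.44)(0.720)(9.81)(8.95) = 27.81 J
Energy reaching the spring: E = 33.550 − 27.81 = 5.7353 J
At max compression ½kx² = E ⇒ x = √(2E/k) = √(2 × 5.7353/3320) = 0.05878 m

x = 0.0588 m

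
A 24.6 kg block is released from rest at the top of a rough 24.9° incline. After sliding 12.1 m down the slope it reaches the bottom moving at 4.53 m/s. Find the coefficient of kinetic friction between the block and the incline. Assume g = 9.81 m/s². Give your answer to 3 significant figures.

μ_k = 0.369

The energy dissipated by friction is the PE lost minus the KE gained:
mgL sinθ = 1229.4 J; ½mv² = 252.41 J
W_f = 1229.4 − 252.41 = 977.0 J
μ_k = W_f/(mg cosθ · L) = 977.0/(218.9 × 12.1) = 0.3689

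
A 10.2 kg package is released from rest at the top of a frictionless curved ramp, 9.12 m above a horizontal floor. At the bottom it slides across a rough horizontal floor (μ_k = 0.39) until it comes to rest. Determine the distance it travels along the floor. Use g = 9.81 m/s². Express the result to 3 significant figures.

Energy at the top = energy at the end + work done against friction:
At rest all PE has been dissipated by friction: mgh = μ_k m g d
d = h/μ_k = 9.12/0.39 = 23.38 m

d = 23.4 m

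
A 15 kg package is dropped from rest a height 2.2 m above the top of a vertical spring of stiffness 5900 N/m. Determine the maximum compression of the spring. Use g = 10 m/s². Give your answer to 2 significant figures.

Let x be the compression. The total drop is H + x, and the package is instantaneously at rest at max compression, so energy conservation gives:
mg(H + x) = ½kx²
½(5900)x² − (15)(10)x − (15)(10)(2.2) = 0
2950x² − 150.0x − 330.0 = 0
x = [150.0 + √(22500 + 3.8940e+06)]/(2 × 2950) = 0.3608 m

x = 0.36 m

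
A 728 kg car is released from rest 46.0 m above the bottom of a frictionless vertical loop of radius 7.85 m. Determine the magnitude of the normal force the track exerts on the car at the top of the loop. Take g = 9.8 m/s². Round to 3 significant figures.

Energy from release to top (height 2r): mgh = ½mv_top² + mg(2r)
v_top² = 2g(h − 2r) = 2(9.8)(46.0 − 15.70) = 593.88 m²/s²
At the top, both N and weight point toward the centre: N + mg = mv_top²/r
N = m(v_top²/r − g) = 728(593.88/7.85 − 9.8) = 47941 N

N = 47900 N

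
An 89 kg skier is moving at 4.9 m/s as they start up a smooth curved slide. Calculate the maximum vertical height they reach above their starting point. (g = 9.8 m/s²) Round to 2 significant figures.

By energy conservation, ½mv² = mgh
h = v²/(2g) = 4.9²/(2 × 9.8) = 1.225 m

h = 1.2 m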